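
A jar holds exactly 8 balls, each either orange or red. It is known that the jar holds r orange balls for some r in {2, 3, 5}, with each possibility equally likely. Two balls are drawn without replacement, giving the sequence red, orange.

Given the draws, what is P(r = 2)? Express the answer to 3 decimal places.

Under each hypothesis, the probability of the observed sequence is: P(data | r = 2) = (6/8)(2/7) = 3/14; P(data | r = 3) = (5/8)(3/7) = 15/56; P(data | r = 5) = (3/8)(5/7) = 15/56.
Multiplying each by its prior: 1/3 · 3/14 = 1/14, 1/3 · 15/56 = 5/56, 1/3 · 15/56 = 5/56; summing to 1/4.
By Bayes' rule, P(r = 2 | data) = (1/14) / (1/4) = 2/7.

0.286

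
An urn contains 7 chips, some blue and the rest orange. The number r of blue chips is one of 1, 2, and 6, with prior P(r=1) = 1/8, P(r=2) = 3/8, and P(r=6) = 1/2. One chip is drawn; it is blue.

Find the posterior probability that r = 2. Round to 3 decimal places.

The likelihood of this draw under each hypothesis: P(data | r = 1) = (1/7) = 1/7; P(data | r = 2) = (2/7) = 2/7; P(data | r = 6) = (6/7) = 6/7.
The prior-weighted likelihoods are 1/8 · 1/7 = 1/56, 3/8 · 2/7 = 3/28, 1/2 · 6/7 = 3/7; with total 31/56.
By Bayes' rule, P(r = 2 | data) = (3/28) / (31/56) = 6/31.

0.194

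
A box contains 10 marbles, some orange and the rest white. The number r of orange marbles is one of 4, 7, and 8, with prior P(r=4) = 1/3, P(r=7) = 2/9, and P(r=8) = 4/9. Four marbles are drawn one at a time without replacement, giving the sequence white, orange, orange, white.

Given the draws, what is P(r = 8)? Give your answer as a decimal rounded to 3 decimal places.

0.220

For each hypothesis, P(data | H) works out to: P(data | r = 4) = (6/10)(4/9)(3/8)(5/7) = 0.071429; P(data | r = 7) = (3/10)(7/9)(6/8)(2/7) = 0.05; P(data | r = 8) = (2/10)(8/9)(7/8)(1/7) = 0.022222.
Multiplying each by its prior: 1/3 · 0.071429 = 0.02381, 2/9 · 0.05 = 0.011111, 4/9 · 0.022222 = 0.0098765; these sum to 0.044797.
By Bayes' rule, P(r = 8 | data) = (0.0098765) / (0.044797) = 0.22047.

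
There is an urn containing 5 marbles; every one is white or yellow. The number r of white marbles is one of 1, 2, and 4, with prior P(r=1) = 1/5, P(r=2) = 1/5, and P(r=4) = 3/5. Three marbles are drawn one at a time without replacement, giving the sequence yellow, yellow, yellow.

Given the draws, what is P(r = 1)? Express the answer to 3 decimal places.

Compute the likelihood of the observed sequence for each case: P(data | r = 1) = (4/5)(3/4)(2/3) = 2/5; P(data | r = 2) = (3/5)(2/4)(1/3) = 1/10; P(data | r = 4) = (1/5)(0/4) = 0.
Weighting by the prior gives 1/5 · 2/5 = 2/25, 1/5 · 1/10 = 1/50, 3/5 · 0 = 0; these sum to 1/10.
So P(r = 1 | data) = (2/25) / (1/10) = 4/5.

0.800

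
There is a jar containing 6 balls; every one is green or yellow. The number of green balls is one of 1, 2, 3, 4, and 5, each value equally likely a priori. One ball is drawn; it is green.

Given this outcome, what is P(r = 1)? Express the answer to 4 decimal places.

The likelihood of this draw under each hypothesis: P(data | r = 1) = (1/6) = 1/6; P(data | r = 2) = (2/6) = 1/3; P(data | r = 3) = (3/6) = 1/2; P(data | r = 4) = (4/6) = 2/3; P(data | r = 5) = (5/6) = 5/6.
Multiplying each by its prior: 1/5 · 1/6 = 1/30, 1/5 · 1/3 = 1/15, 1/5 · 1/2 = 1/10, 1/5 · 2/3 = 2/15, 1/5 · 5/6 = 1/6; with total 1/2.
By Bayes' rule, P(r = 1 | data) = (1/30) / (1/2) = 1/15.

0.0667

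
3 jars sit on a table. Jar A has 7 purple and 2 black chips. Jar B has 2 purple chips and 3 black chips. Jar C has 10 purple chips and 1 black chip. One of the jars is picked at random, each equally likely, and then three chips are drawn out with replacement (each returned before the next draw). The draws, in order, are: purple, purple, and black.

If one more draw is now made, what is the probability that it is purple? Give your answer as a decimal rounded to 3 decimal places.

0.691

The likelihood of the observed sequence under each hypothesis: P(data | jar A) = (7/9)(7/9)(2/9) = 0.13443; P(data | jar B) = (2/5)(2/5)(3/5) = 0.096; P(data | jar C) = (10/11)(10/11)(1/11) = 0.075131.
The prior-weighted likelihoods are 1/3 · 0.13443 = 0.04481, 1/3 · 0.096 = 0.032, 1/3 · 0.075131 = 0.025044; with total 0.10185.
The posterior is then P(jar A | data) = 0.43995, P(jar B | data) = 0.31417, P(jar C | data) = 0.24588.
Averaging over the posterior, P(purple next | data) = (7/9)(0.43995) + (2/5)(0.31417) + (10/11)(0.24588) = 0.69138.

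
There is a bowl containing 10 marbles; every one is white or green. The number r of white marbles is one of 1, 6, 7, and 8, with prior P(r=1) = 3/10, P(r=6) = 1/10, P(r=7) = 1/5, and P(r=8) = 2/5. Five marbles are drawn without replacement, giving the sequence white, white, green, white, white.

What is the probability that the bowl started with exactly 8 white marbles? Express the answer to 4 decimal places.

For each hypothesis, P(data | H) works out to: P(data | r = 1) = (1/10)(0/9) = 0; P(data | r = 6) = (6/10)(5/9)(4/8)(4/7)(3/6) = 0.047619; P(data | r = 7) = (7/10)(6/9)(3/8)(5/7)(4/6) = 0.083333; P(data | r = 8) = (8/10)(7/9)(2/8)(6/7)(5/6) = 0.11111.
The prior-weighted likelihoods are 3/10 · 0 = 0, 1/10 · 0.047619 = 0.0047619, 1/5 · 0.083333 = 0.016667, 2/5 · 0.11111 = 0.044444; summing to 0.065873.
Therefore the posterior P(r = 8 | data) = (0.044444) / (0.065873) = 0.6747.

0.6747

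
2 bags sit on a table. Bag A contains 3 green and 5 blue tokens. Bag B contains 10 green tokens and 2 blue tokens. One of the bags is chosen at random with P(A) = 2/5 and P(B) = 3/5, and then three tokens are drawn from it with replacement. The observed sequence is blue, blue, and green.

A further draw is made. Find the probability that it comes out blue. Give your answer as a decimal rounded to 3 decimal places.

The likelihood of the observed sequence under each hypothesis: P(data | bag A) = (5/8)(5/8)(3/8) = 0.14648; P(data | bag B) = (2/12)(2/12)(10/12) = 0.023148.
Multiplying each by its prior: 2/5 · 0.14648 = 0.058594, 3/5 · 0.023148 = 0.013889; with total 0.072483.
Dividing through by the total gives posterior P(bag A | data) = 0.80838, P(bag B | data) = 0.19162.
Averaging over the posterior, P(blue next | data) = (5/8)(0.80838) + (1/6)(0.19162) = 0.53718.

0.537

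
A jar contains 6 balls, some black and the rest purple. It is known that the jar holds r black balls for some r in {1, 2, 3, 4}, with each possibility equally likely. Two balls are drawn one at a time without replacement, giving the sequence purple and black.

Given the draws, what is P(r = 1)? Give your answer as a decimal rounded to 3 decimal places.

Compute the likelihood of the observed sequence for each case: P(data | r = 1) = (5/6)(1/5) = 1/6; P(data | r = 2) = (4/6)(2/5) = 4/15; P(data | r = 3) = (3/6)(3/5) = 3/10; P(data | r = 4) = (2/6)(4/5) = 4/15.
Weighting by the prior gives 1/4 · 1/6 = 1/24, 1/4 · 4/15 = 1/15, 1/4 · 3/10 = 3/40, 1/4 · 4/15 = 1/15; these sum to 1/4.
Hence P(r = 1 | data) = (1/24) / (1/4) = 1/6.

0.167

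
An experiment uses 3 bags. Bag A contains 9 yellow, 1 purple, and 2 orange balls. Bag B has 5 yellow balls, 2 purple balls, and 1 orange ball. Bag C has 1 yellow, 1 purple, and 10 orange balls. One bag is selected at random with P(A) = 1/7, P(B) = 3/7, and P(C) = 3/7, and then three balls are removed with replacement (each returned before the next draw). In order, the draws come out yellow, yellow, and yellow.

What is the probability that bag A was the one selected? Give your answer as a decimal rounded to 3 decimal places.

0.365

Compute the likelihood of the observed sequence for each case: P(data | bag A) = (9/12)(9/12)(9/12) = 0.42188; P(data | bag B) = (5/8)(5/8)(5/8) = 0.24414; P(data | bag C) = (1/12)(1/12)(1/12) = 0.0005787.
Multiplying each by its prior: 1/7 · 0.42188 = 0.060268, 3/7 · 0.24414 = 0.10463, 3/7 · 0.0005787 = 0.00024802; summing to 0.16515.
Hence P(bag A | data) = (0.060268) / (0.16515) = 0.36493.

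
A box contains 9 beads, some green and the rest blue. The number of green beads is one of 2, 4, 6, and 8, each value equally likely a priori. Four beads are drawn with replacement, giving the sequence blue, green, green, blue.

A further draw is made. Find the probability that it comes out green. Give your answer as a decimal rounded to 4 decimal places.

Compute the likelihood of the observed sequence for each case: P(data | r = 2) = (7/9)(2/9)(2/9)(7/9) = 0.029873; P(data | r = 4) = (5/9)(4/9)(4/9)(5/9) = 0.060966; P(data | r = 6) = (3/9)(6/9)(6/9)(3/9) = 0.049383; P(data | r = 8) = (1/9)(8/9)(8/9)(1/9) = 0.0097546.
Multiplying each by its prior: 1/4 · 0.029873 = 0.0074684, 1/4 · 0.060966 = 0.015242, 1/4 · 0.049383 = 0.012346, 1/4 · 0.0097546 = 0.0024387; these sum to 0.037494.
Normalising, the posterior is P(r = 2 | data) = 0.19919, P(r = 4 | data) = 0.4065, P(r = 6 | data) = 0.32927, P(r = 8 | data) = 0.065041.
The predictive probability is P(green next | data) = (2/9)(0.19919) + (4/9)(0.4065) + (2/3)(0.32927) + (8/9)(0.065041) = 0.50226.

0.5023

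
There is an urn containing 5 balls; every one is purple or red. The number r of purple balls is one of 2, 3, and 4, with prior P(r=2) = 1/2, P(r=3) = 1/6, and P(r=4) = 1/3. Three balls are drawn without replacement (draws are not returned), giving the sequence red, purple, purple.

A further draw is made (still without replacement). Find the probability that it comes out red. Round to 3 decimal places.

The likelihood of the observed sequence under each hypothesis: P(data | r = 2) = (3/5)(2/4)(1/3) = 1/10; P(data | r = 3) = (2/5)(3/4)(2/3) = 1/5; P(data | r = 4) = (1/5)(4/4)(3/3) = 1/5.
The prior-weighted likelihoods are 1/2 · 1/10 = 1/20, 1/6 · 1/5 = 1/30, 1/3 · 1/5 = 1/15; with total 3/20.
Dividing through by the total gives posterior P(r = 2 | data) = 1/3, P(r = 3 | data) = 2/9, P(r = 4 | data) = 4/9.
Averaging over the posterior, P(red next | data) = (1)(1/3) + (1/2)(2/9) + (0)(4/9) = 4/9.

0.444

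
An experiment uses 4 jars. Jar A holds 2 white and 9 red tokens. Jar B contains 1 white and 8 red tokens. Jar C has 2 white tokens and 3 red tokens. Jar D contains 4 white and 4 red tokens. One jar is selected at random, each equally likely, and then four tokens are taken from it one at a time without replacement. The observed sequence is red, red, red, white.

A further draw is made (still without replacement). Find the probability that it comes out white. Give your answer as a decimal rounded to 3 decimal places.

Compute the likelihood of the observed sequence for each case: P(data | jar A) = (9/11)(8/10)(7/9)(2/8) = 0.12727; P(data | jar B) = (8/9)(7/8)(6/7)(1/6) = 0.11111; P(data | jar C) = (3/5)(2/4)(1/3)(2/2) = 0.1; P(data | jar D) = (4/8)(3/7)(2/6)(4/5) = 0.057143.
The prior-weighted likelihoods are 1/4 · 0.12727 = 0.031818, 1/4 · 0.11111 = 0.027778, 1/4 · 0.1 = 0.025, 1/4 · 0.057143 = 0.014286; these sum to 0.098882.
Normalising, the posterior is P(jar A | data) = 0.32178, P(jar B | data) = 0.28092, P(jar C | data) = 0.25283, P(jar D | data) = 0.14447.
The predictive probability is P(white next | data) = (1/7)(0.32178) + (0)(0.28092) + (1)(0.25283) + (3/4)(0.14447) = 0.40715.

0.407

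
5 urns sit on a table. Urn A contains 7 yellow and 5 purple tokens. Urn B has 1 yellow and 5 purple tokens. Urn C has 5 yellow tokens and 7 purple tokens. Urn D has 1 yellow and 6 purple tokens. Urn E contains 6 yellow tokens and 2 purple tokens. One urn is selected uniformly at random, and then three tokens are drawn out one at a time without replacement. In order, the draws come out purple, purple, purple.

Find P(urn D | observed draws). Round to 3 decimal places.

0.448

Compute the likelihood of the observed sequence for each case: P(data | urn A) = (5/12)(4/11)(3/10) = 0.045455; P(data | urn B) = (5/6)(4/5)(3/4) = 0.5; P(data | urn C) = (7/12)(6/11)(5/10) = 0.15909; P(data | urn D) = (6/7)(5/6)(4/5) = 0.57143; P(data | urn E) = (2/8)(1/7)(0/6) = 0.
Weighting by the prior gives 1/5 · 0.045455 = 0.0090909, 1/5 · 0.5 = 0.1, 1/5 · 0.15909 = 0.031818, 1/5 · 0.57143 = 0.11429, 1/5 · 0 = 0; summing to 0.25519.
Therefore the posterior P(urn D | data) = (0.11429) / (0.25519) = 0.44784.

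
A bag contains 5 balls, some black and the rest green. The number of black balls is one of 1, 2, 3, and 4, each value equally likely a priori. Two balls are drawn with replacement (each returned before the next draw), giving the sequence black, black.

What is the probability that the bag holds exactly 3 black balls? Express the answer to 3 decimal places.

Compute the likelihood of the observed sequence for each case: P(data | r = 1) = (1/5)(1/5) = 1/25; P(data | r = 2) = (2/5)(2/5) = 4/25; P(data | r = 3) = (3/5)(3/5) = 9/25; P(data | r = 4) = (4/5)(4/5) = 16/25.
Weighting by the prior gives 1/4 · 1/25 = 1/100, 1/4 · 4/25 = 1/25, 1/4 · 9/25 = 9/100, 1/4 · 16/25 = 4/25; with total 3/10.
Therefore the posterior P(r = 3 | data) = (9/100) / (3/10) = 3/10.

0.300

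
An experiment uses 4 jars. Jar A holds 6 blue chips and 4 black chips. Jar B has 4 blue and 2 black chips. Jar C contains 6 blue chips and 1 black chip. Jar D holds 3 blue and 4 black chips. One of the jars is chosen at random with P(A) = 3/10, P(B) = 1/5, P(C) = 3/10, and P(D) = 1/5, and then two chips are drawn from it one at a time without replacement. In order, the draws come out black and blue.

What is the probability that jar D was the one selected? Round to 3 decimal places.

The likelihood of the observed sequence under each hypothesis: P(data | jar A) = (4/10)(6/9) = 4/15; P(data | jar B) = (2/6)(4/5) = 4/15; P(data | jar C) = (1/7)(6/6) = 1/7; P(data | jar D) = (4/7)(3/6) = 2/7.
Multiplying each by its prior: 3/10 · 4/15 = 2/25, 1/5 · 4/15 = 4/75, 3/10 · 1/7 = 3/70, 1/5 · 2/7 = 2/35; with total 7/30.
By Bayes' rule, P(jar D | data) = (2/35) / (7/30) = 12/49.

0.245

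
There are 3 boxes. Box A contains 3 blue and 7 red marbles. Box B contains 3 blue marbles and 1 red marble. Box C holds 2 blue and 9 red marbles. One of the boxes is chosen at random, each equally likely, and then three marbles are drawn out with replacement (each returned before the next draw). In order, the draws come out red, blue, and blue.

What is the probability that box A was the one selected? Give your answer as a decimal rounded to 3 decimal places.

Under each hypothesis, the probability of the observed sequence is: P(data | box A) = (7/10)(3/10)(3/10) = 0.063; P(data | box B) = (1/4)(3/4)(3/4) = 0.14062; P(data | box C) = (9/11)(2/11)(2/11) = 0.027047.
Weighting by the prior gives 1/3 · 0.063 = 0.021, 1/3 · 0.14062 = 0.046875, 1/3 · 0.027047 = 0.0090158; with total 0.076891.
Hence P(box A | data) = (0.021) / (0.076891) = 0.27311.

0.273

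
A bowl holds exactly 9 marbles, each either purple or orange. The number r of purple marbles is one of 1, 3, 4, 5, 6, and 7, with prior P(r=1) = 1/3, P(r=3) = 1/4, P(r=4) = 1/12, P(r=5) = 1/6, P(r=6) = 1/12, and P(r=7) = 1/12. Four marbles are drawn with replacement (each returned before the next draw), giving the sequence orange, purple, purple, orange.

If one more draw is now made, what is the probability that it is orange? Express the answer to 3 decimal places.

For each hypothesis, P(data | H) works out to: P(data | r = 1) = (8/9)(1/9)(1/9)(8/9) = 0.0097546; P(data | r = 3) = (6/9)(3/9)(3/9)(6/9) = 0.049383; P(data | r = 4) = (5/9)(4/9)(4/9)(5/9) = 0.060966; P(data | r = 5) = (4/9)(5/9)(5/9)(4/9) = 0.060966; P(data | r = 6) = (3/9)(6/9)(6/9)(3/9) = 0.049383; P(data | r = 7) = (2/9)(7/9)(7/9)(2/9) = 0.029873.
Weighting by the prior gives 1/3 · 0.0097546 = 0.0032515, 1/4 · 0.049383 = 0.012346, 1/12 · 0.060966 = 0.0050805, 1/6 · 0.060966 = 0.010161, 1/12 · 0.049383 = 0.0041152, 1/12 · 0.029873 = 0.0024895; these sum to 0.037443.
Normalising, the posterior is P(r = 1 | data) = 0.086839, P(r = 3 | data) = 0.32972, P(r = 4 | data) = 0.13569, P(r = 5 | data) = 0.27137, P(r = 6 | data) = 0.10991, P(r = 7 | data) = 0.066486.
So P(orange next | data) = Σ P(orange next | H) P(H | data) = (8/9)(0.086839) + (2/3)(0.32972) + (5/9)(0.13569) + (4/9)(0.27137) + (1/3)(0.10991) + (2/9)(0.066486) = 0.5444.

0.544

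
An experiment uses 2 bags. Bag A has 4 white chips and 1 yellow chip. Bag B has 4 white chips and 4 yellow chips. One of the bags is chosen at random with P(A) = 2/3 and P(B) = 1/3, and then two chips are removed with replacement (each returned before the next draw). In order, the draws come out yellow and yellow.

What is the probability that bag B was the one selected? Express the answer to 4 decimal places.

0.7576

The likelihood of the observed sequence under each hypothesis: P(data | bag A) = (1/5)(1/5) = 1/25; P(data | bag B) = (4/8)(4/8) = 1/4.
Multiplying each by its prior: 2/3 · 1/25 = 2/75, 1/3 · 1/4 = 1/12; these sum to 11/100.
So P(bag B | data) = (1/12) / (11/100) = 25/33.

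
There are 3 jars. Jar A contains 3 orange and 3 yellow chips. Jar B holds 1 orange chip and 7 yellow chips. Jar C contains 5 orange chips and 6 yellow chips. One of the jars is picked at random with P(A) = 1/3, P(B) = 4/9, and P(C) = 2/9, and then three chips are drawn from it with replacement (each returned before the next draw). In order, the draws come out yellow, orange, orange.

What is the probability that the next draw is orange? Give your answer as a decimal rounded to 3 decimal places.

For each hypothesis, P(data | H) works out to: P(data | jar A) = (3/6)(3/6)(3/6) = 0.125; P(data | jar B) = (7/8)(1/8)(1/8) = 0.013672; P(data | jar C) = (6/11)(5/11)(5/11) = 0.1127.
Weighting by the prior gives 1/3 · 0.125 = 0.041667, 4/9 · 0.013672 = 0.0060764, 2/9 · 0.1127 = 0.025044; these sum to 0.072787.
Normalising, the posterior is P(jar A | data) = 0.57245, P(jar B | data) = 0.083482, P(jar C | data) = 0.34407.
Averaging over the posterior, P(orange next | data) = (1/2)(0.57245) + (1/8)(0.083482) + (5/11)(0.34407) = 0.45305.

0.453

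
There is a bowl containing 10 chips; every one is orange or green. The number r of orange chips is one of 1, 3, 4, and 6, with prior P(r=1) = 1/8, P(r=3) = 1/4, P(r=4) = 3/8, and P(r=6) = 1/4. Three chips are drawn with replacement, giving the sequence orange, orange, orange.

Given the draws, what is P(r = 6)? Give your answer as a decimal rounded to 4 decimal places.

0.6362

Under each hypothesis, the probability of the observed sequence is: P(data | r = 1) = (1/10)(1/10)(1/10) = 0.001; P(data | r = 3) = (3/10)(3/10)(3/10) = 0.027; P(data | r = 4) = (4/10)(4/10)(4/10) = 0.064; P(data | r = 6) = (6/10)(6/10)(6/10) = 0.216.
Weighting by the prior gives 1/8 · 0.001 = 0.000125, 1/4 · 0.027 = 0.00675, 3/8 · 0.064 = 0.024, 1/4 · 0.216 = 0.054; these sum to 0.084875.
So P(r = 6 | data) = (0.054) / (0.084875) = 0.63623.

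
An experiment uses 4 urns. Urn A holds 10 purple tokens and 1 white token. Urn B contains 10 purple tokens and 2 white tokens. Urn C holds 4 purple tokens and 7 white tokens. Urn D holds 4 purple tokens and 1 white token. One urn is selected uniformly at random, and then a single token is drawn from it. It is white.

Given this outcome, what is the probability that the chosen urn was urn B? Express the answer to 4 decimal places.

Under each hypothesis, the probability of this draw is: P(data | urn A) = (1/11) = 0.090909; P(data | urn B) = (2/12) = 0.16667; P(data | urn C) = (7/11) = 0.63636; P(data | urn D) = (1/5) = 0.2.
The prior-weighted likelihoods are 1/4 · 0.090909 = 0.022727, 1/4 · 0.16667 = 0.041667, 1/4 · 0.63636 = 0.15909, 1/4 · 0.2 = 0.05; these sum to 0.27348.
By Bayes' rule, P(urn B | data) = (0.041667) / (0.27348) = 0.15235.

0.1524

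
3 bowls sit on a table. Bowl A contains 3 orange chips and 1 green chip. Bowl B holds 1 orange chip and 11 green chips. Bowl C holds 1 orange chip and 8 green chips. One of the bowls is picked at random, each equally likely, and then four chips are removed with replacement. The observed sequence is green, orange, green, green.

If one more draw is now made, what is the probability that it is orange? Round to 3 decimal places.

The likelihood of the observed sequence under each hypothesis: P(data | bowl A) = (1/4)(3/4)(1/4)(1/4) = 0.011719; P(data | bowl B) = (11/12)(1/12)(11/12)(11/12) = 0.064188; P(data | bowl C) = (8/9)(1/9)(8/9)(8/9) = 0.078037.
The prior-weighted likelihoods are 1/3 · 0.011719 = 0.0039062, 1/3 · 0.064188 = 0.021396, 1/3 · 0.078037 = 0.026012; with total 0.051315.
Dividing through by the total gives posterior P(bowl A | data) = 0.076124, P(bowl B | data) = 0.41696, P(bowl C | data) = 0.50692.
Averaging over the posterior, P(orange next | data) = (3/4)(0.076124) + (1/12)(0.41696) + (1/9)(0.50692) = 0.14816.

0.148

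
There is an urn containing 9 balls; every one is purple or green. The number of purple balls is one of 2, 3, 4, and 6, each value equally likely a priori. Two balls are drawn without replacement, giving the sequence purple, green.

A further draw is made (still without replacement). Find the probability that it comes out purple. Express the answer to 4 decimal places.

0.4082

For each hypothesis, P(data | H) works out to: P(data | r = 2) = (2/9)(7/8) = 7/36; P(data | r = 3) = (3/9)(6/8) = 1/4; P(data | r = 4) = (4/9)(5/8) = 5/18; P(data | r = 6) = (6/9)(3/8) = 1/4.
Multiplying each by its prior: 1/4 · 7/36 = 7/144, 1/4 · 1/4 = 1/16, 1/4 · 5/18 = 5/72, 1/4 · 1/4 = 1/16; with total 35/144.
Normalising, the posterior is P(r = 2 | data) = 1/5, P(r = 3 | data) = 9/35, P(r = 4 | data) = 2/7, P(r = 6 | data) = 9/35.
The predictive probability is P(purple next | data) = (1/7)(1/5) + (2/7)(9/35) + (3/7)(2/7) + (5/7)(9/35) = 20/49.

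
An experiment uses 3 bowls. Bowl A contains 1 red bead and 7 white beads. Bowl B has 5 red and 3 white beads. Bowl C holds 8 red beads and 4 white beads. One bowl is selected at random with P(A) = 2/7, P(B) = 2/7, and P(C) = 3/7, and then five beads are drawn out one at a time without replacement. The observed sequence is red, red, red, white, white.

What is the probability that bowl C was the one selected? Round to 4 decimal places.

0.5429

Under each hypothesis, the probability of the observed sequence is: P(data | bowl A) = (1/8)(0/7) = 0; P(data | bowl B) = (5/8)(4/7)(3/6)(3/5)(2/4) = 0.053571; P(data | bowl C) = (8/12)(7/11)(6/10)(4/9)(3/8) = 0.042424.
Weighting by the prior gives 2/7 · 0 = 0, 2/7 · 0.053571 = 0.015306, 3/7 · 0.042424 = 0.018182; summing to 0.033488.
By Bayes' rule, P(bowl C | data) = (0.018182) / (0.033488) = 0.54294.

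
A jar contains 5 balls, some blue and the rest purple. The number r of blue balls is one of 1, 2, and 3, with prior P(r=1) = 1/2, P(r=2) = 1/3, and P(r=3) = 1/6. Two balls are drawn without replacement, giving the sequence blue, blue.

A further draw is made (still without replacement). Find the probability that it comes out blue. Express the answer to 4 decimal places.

For each hypothesis, P(data | H) works out to: P(data | r = 1) = (1/5)(0/4) = 0; P(data | r = 2) = (2/5)(1/4) = 1/10; P(data | r = 3) = (3/5)(2/4) = 3/10.
The prior-weighted likelihoods are 1/2 · 0 = 0, 1/3 · 1/10 = 1/30, 1/6 · 3/10 = 1/20; these sum to 1/12.
The posterior is then P(r = 1 | data) = 0, P(r = 2 | data) = 2/5, P(r = 3 | data) = 3/5.
The predictive probability is P(blue next | data) = (0)(2/5) + (1/3)(3/5) = 1/5.

0.2000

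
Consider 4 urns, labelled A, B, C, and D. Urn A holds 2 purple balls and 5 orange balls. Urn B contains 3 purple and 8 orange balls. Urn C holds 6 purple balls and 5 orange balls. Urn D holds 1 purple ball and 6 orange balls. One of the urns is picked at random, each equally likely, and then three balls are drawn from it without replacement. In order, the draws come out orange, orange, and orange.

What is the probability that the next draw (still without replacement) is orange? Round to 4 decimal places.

0.6353

Compute the likelihood of the observed sequence for each case: P(data | urn A) = (5/7)(4/6)(3/5) = 2/7; P(data | urn B) = (8/11)(7/10)(6/9) = 56/165; P(data | urn C) = (5/11)(4/10)(3/9) = 2/33; P(data | urn D) = (6/7)(5/6)(4/5) = 4/7.
Weighting by the prior gives 1/4 · 2/7 = 1/14, 1/4 · 56/165 = 14/165, 1/4 · 2/33 = 1/66, 1/4 · 4/7 = 1/7; with total 11/35.
The posterior is then P(urn A | data) = 5/22, P(urn B | data) = 98/363, P(urn C | data) = 35/726, P(urn D | data) = 5/11.
So P(orange next | data) = Σ P(orange next | H) P(H | data) = (1/2)(5/22) + (5/8)(98/363) + (1/4)(35/726) + (3/4)(5/11) = 615/968.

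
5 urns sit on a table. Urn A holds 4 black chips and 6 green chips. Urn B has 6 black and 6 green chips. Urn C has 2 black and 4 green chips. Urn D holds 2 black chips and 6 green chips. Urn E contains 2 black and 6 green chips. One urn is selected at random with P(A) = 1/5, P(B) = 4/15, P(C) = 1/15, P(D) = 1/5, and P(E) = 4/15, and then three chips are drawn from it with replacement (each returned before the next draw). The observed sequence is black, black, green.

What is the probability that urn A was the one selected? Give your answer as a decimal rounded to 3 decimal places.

For each hypothesis, P(data | H) works out to: P(data | urn A) = (4/10)(4/10)(6/10) = 0.096; P(data | urn B) = (6/12)(6/12)(6/12) = 0.125; P(data | urn C) = (2/6)(2/6)(4/6) = 0.074074; P(data | urn D) = (2/8)(2/8)(6/8) = 0.046875; P(data | urn E) = (2/8)(2/8)(6/8) = 0.046875.
Weighting by the prior gives 1/5 · 0.096 = 0.0192, 4/15 · 0.125 = 0.033333, 1/15 · 0.074074 = 0.0049383, 1/5 · 0.046875 = 0.009375, 4/15 · 0.046875 = 0.0125; summing to 0.079347.
By Bayes' rule, P(urn A | data) = (0.0192) / (0.079347) = 0.24198.

0.242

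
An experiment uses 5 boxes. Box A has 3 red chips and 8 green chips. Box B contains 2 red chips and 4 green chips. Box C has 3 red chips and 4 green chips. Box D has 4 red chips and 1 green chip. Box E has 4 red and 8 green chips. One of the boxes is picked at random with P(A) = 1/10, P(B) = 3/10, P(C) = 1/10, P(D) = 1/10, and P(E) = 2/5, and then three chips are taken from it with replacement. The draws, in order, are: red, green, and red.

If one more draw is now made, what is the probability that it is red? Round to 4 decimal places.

For each hypothesis, P(data | H) works out to: P(data | box A) = (3/11)(8/11)(3/11) = 0.054095; P(data | box B) = (2/6)(4/6)(2/6) = 0.074074; P(data | box C) = (3/7)(4/7)(3/7) = 0.10496; P(data | box D) = (4/5)(1/5)(4/5) = 0.128; P(data | box E) = (4/12)(8/12)(4/12) = 0.074074.
Multiplying each by its prior: 1/10 · 0.054095 = 0.0054095, 3/10 · 0.074074 = 0.022222, 1/10 · 0.10496 = 0.010496, 1/10 · 0.128 = 0.0128, 2/5 · 0.074074 = 0.02963; summing to 0.080557.
Dividing through by the total gives posterior P(box A | data) = 0.067151, P(box B | data) = 0.27586, P(box C | data) = 0.13029, P(box D | data) = 0.15889, P(box E | data) = 0.36781.
The predictive probability is P(red next | data) = (3/11)(0.067151) + (1/3)(0.27586) + (3/7)(0.13029) + (4/5)(0.15889) + (1/3)(0.36781) = 0.41582.

0.4158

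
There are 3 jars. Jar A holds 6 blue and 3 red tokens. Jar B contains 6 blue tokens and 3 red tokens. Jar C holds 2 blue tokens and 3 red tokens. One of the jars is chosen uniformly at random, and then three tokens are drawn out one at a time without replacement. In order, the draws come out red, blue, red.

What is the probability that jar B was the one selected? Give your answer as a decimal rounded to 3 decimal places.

0.208

Under each hypothesis, the probability of the observed sequence is: P(data | jar A) = (3/9)(6/8)(2/7) = 1/14; P(data | jar B) = (3/9)(6/8)(2/7) = 1/14; P(data | jar C) = (3/5)(2/4)(2/3) = 1/5.
Weighting by the prior gives 1/3 · 1/14 = 1/42, 1/3 · 1/14 = 1/42, 1/3 · 1/5 = 1/15; with total 4/35.
So P(jar B | data) = (1/42) / (4/35) = 5/24.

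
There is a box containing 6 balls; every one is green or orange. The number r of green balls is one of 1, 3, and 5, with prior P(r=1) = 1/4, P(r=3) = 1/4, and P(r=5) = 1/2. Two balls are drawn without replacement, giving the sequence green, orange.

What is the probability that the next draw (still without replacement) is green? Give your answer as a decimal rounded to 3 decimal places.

For each hypothesis, P(data | H) works out to: P(data | r = 1) = (1/6)(5/5) = 1/6; P(data | r = 3) = (3/6)(3/5) = 3/10; P(data | r = 5) = (5/6)(1/5) = 1/6.
Multiplying each by its prior: 1/4 · 1/6 = 1/24, 1/4 · 3/10 = 3/40, 1/2 · 1/6 = 1/12; these sum to 1/5.
Normalising, the posterior is P(r = 1 | data) = 5/24, P(r = 3 | data) = 3/8, P(r = 5 | data) = 5/12.
The predictive probability is P(green next | data) = (0)(5/24) + (1/2)(3/8) + (1)(5/12) = 29/48.

0.604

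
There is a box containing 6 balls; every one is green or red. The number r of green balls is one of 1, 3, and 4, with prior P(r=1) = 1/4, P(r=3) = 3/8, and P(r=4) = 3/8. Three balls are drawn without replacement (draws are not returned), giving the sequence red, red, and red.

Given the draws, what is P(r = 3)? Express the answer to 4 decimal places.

Compute the likelihood of the observed sequence for each case: P(data | r = 1) = (5/6)(4/5)(3/4) = 1/2; P(data | r = 3) = (3/6)(2/5)(1/4) = 1/20; P(data | r = 4) = (2/6)(1/5)(0/4) = 0.
The prior-weighted likelihoods are 1/4 · 1/2 = 1/8, 3/8 · 1/20 = 3/160, 3/8 · 0 = 0; summing to 23/160.
So P(r = 3 | data) = (3/160) / (23/160) = 3/23.

0.1304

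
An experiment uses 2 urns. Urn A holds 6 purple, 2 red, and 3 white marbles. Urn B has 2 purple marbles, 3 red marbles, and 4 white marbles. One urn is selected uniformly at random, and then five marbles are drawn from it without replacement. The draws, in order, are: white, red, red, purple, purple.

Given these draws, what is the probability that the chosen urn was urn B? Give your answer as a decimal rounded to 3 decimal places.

0.494

The likelihood of the observed sequence under each hypothesis: P(data | urn A) = (3/11)(2/10)(1/9)(6/8)(5/7) = 0.0032468; P(data | urn B) = (4/9)(3/8)(2/7)(2/6)(1/5) = 0.0031746.
Multiplying each by its prior: 1/2 · 0.0032468 = 0.0016234, 1/2 · 0.0031746 = 0.0015873; summing to 0.0032107.
Therefore the posterior P(urn B | data) = (0.0015873) / (0.0032107) = 0.49438.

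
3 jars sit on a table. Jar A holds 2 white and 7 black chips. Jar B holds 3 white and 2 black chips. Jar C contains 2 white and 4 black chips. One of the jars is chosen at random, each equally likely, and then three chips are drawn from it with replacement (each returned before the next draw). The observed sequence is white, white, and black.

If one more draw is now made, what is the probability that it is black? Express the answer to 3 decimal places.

0.534

Compute the likelihood of the observed sequence for each case: P(data | jar A) = (2/9)(2/9)(7/9) = 0.038409; P(data | jar B) = (3/5)(3/5)(2/5) = 0.144; P(data | jar C) = (2/6)(2/6)(4/6) = 0.074074.
Weighting by the prior gives 1/3 · 0.038409 = 0.012803, 1/3 · 0.144 = 0.048, 1/3 · 0.074074 = 0.024691; summing to 0.085494.
Dividing through by the total gives posterior P(jar A | data) = 0.14975, P(jar B | data) = 0.56144, P(jar C | data) = 0.28881.
The predictive probability is P(black next | data) = (7/9)(0.14975) + (2/5)(0.56144) + (2/3)(0.28881) = 0.53359.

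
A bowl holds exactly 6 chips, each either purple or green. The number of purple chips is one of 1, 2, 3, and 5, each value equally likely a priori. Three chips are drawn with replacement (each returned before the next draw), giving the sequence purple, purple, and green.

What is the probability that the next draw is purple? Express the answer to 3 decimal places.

0.555

Compute the likelihood of the observed sequence for each case: P(data | r = 1) = (1/6)(1/6)(5/6) = 5/216; P(data | r = 2) = (2/6)(2/6)(4/6) = 2/27; P(data | r = 3) = (3/6)(3/6)(3/6) = 1/8; P(data | r = 5) = (5/6)(5/6)(1/6) = 25/216.
Weighting by the prior gives 1/4 · 5/216 = 5/864, 1/4 · 2/27 = 1/54, 1/4 · 1/8 = 1/32, 1/4 · 25/216 = 25/864; with total 73/864.
The posterior is then P(r = 1 | data) = 5/73, P(r = 2 | data) = 16/73, P(r = 3 | data) = 27/73, P(r = 5 | data) = 25/73.
The predictive probability is P(purple next | data) = (1/6)(5/73) + (1/3)(16/73) + (1/2)(27/73) + (5/6)(25/73) = 81/146.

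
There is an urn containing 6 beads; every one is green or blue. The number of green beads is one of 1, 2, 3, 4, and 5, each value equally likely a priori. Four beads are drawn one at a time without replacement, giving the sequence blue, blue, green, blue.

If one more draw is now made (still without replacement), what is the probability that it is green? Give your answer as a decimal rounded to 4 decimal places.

0.3333

Compute the likelihood of the observed sequence for each case: P(data | r = 1) = (5/6)(4/5)(1/4)(3/3) = 1/6; P(data | r = 2) = (4/6)(3/5)(2/4)(2/3) = 2/15; P(data | r = 3) = (3/6)(2/5)(3/4)(1/3) = 1/20; P(data | r = 4) = (2/6)(1/5)(4/4)(0/3) = 0; P(data | r = 5) = (1/6)(0/5) = 0.
Weighting by the prior gives 1/5 · 1/6 = 1/30, 1/5 · 2/15 = 2/75, 1/5 · 1/20 = 1/100, 1/5 · 0 = 0, 1/5 · 0 = 0; summing to 7/100.
Dividing through by the total gives posterior P(r = 1 | data) = 10/21, P(r = 2 | data) = 8/21, P(r = 3 | data) = 1/7, P(r = 4 | data) = 0, P(r = 5 | data) = 0.
The predictive probability is P(green next | data) = (0)(10/21) + (1/2)(8/21) + (1)(1/7) = 1/3.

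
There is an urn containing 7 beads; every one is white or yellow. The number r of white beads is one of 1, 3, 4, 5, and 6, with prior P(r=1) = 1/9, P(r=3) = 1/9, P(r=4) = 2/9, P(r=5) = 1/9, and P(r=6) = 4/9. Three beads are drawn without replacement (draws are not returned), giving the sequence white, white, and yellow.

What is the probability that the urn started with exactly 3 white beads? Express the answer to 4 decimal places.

The likelihood of the observed sequence under each hypothesis: P(data | r = 1) = (1/7)(0/6) = 0; P(data | r = 3) = (3/7)(2/6)(4/5) = 4/35; P(data | r = 4) = (4/7)(3/6)(3/5) = 6/35; P(data | r = 5) = (5/7)(4/6)(2/5) = 4/21; P(data | r = 6) = (6/7)(5/6)(1/5) = 1/7.
Multiplying each by its prior: 1/9 · 0 = 0, 1/9 · 4/35 = 4/315, 2/9 · 6/35 = 4/105, 1/9 · 4/21 = 4/189, 4/9 · 1/7 = 4/63; these sum to 128/945.
Hence P(r = 3 | data) = (4/315) / (128/945) = 3/32.

0.0938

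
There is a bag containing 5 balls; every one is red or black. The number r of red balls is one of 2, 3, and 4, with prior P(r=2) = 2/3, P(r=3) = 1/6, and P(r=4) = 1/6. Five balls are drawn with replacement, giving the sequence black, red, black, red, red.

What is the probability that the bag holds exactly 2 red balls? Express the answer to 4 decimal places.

The likelihood of the observed sequence under each hypothesis: P(data | r = 2) = (3/5)(2/5)(3/5)(2/5)(2/5) = 0.02304; P(data | r = 3) = (2/5)(3/5)(2/5)(3/5)(3/5) = 0.03456; P(data | r = 4) = (1/5)(4/5)(1/5)(4/5)(4/5) = 0.02048.
The prior-weighted likelihoods are 2/3 · 0.02304 = 0.01536, 1/6 · 0.03456 = 0.00576, 1/6 · 0.02048 = 0.0034133; with total 0.024533.
So P(r = 2 | data) = (0.01536) / (0.024533) = 0.62609.

0.6261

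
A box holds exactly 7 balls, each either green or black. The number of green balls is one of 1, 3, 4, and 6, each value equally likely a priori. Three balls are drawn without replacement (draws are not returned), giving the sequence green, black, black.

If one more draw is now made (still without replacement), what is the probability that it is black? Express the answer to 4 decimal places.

0.6000

Compute the likelihood of the observed sequence for each case: P(data | r = 1) = (1/7)(6/6)(5/5) = 1/7; P(data | r = 3) = (3/7)(4/6)(3/5) = 6/35; P(data | r = 4) = (4/7)(3/6)(2/5) = 4/35; P(data | r = 6) = (6/7)(1/6)(0/5) = 0.
Weighting by the prior gives 1/4 · 1/7 = 1/28, 1/4 · 6/35 = 3/70, 1/4 · 4/35 = 1/35, 1/4 · 0 = 0; these sum to 3/28.
The posterior is then P(r = 1 | data) = 1/3, P(r = 3 | data) = 2/5, P(r = 4 | data) = 4/15, P(r = 6 | data) = 0.
Averaging over the posterior, P(black next | data) = (1)(1/3) + (1/2)(2/5) + (1/4)(4/15) = 3/5.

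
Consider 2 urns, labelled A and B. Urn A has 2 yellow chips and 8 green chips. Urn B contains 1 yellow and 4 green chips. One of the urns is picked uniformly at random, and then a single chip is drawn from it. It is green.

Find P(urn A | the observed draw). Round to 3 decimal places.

0.500

Compute the likelihood of this draw for each case: P(data | urn A) = (8/10) = 4/5; P(data | urn B) = (4/5) = 4/5.
Multiplying each by its prior: 1/2 · 4/5 = 2/5, 1/2 · 4/5 = 2/5; with total 4/5.
By Bayes' rule, P(urn A | data) = (2/5) / (4/5) = 1/2.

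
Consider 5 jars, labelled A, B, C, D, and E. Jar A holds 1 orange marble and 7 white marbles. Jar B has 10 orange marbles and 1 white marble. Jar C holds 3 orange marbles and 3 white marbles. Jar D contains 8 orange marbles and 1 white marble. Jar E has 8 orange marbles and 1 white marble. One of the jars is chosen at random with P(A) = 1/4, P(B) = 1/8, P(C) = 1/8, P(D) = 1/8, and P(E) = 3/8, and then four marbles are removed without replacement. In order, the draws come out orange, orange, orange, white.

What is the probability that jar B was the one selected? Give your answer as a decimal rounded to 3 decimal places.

0.155

For each hypothesis, P(data | H) works out to: P(data | jar A) = (1/8)(0/7) = 0; P(data | jar B) = (10/11)(9/10)(8/9)(1/8) = 0.090909; P(data | jar C) = (3/6)(2/5)(1/4)(3/3) = 0.05; P(data | jar D) = (8/9)(7/8)(6/7)(1/6) = 0.11111; P(data | jar E) = (8/9)(7/8)(6/7)(1/6) = 0.11111.
Weighting by the prior gives 1/4 · 0 = 0, 1/8 · 0.090909 = 0.011364, 1/8 · 0.05 = 0.00625, 1/8 · 0.11111 = 0.013889, 3/8 · 0.11111 = 0.041667; these sum to 0.073169.
Hence P(jar B | data) = (0.011364) / (0.073169) = 0.15531.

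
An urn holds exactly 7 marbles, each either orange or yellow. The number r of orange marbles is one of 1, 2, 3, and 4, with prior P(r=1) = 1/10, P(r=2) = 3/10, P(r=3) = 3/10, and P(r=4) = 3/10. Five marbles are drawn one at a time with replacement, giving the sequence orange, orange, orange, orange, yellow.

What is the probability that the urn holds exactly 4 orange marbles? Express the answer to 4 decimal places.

Compute the likelihood of the observed sequence for each case: P(data | r = 1) = (1/7)(1/7)(1/7)(1/7)(6/7) = 0.00035699; P(data | r = 2) = (2/7)(2/7)(2/7)(2/7)(5/7) = 0.0047599; P(data | r = 3) = (3/7)(3/7)(3/7)(3/7)(4/7) = 0.019278; P(data | r = 4) = (4/7)(4/7)(4/7)(4/7)(3/7) = 0.045695.
Multiplying each by its prior: 1/10 · 0.00035699 = 3.5699e-05, 3/10 · 0.0047599 = 0.001428, 3/10 · 0.019278 = 0.0057833, 3/10 · 0.045695 = 0.013709; these sum to 0.020956.
So P(r = 4 | data) = (0.013709) / (0.020956) = 0.65417.

0.6542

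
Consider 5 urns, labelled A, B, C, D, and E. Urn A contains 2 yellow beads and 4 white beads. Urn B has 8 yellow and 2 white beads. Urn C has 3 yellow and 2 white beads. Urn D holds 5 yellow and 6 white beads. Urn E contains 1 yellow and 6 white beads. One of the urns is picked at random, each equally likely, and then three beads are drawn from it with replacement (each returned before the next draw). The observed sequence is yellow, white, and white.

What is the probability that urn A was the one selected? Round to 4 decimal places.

0.2869

Under each hypothesis, the probability of the observed sequence is: P(data | urn A) = (2/6)(4/6)(4/6) = 0.14815; P(data | urn B) = (8/10)(2/10)(2/10) = 0.032; P(data | urn C) = (3/5)(2/5)(2/5) = 0.096; P(data | urn D) = (5/11)(6/11)(6/11) = 0.13524; P(data | urn E) = (1/7)(6/7)(6/7) = 0.10496.
Multiplying each by its prior: 1/5 · 0.14815 = 0.02963, 1/5 · 0.032 = 0.0064, 1/5 · 0.096 = 0.0192, 1/5 · 0.13524 = 0.027047, 1/5 · 0.10496 = 0.020991; with total 0.10327.
Hence P(urn A | data) = (0.02963) / (0.10327) = 0.28692.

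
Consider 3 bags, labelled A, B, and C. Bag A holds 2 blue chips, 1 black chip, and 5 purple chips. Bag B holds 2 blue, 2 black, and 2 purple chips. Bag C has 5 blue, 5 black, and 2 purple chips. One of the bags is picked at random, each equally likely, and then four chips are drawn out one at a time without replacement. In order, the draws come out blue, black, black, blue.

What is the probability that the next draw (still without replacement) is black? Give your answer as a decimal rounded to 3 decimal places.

0.282

For each hypothesis, P(data | H) works out to: P(data | bag A) = (2/8)(1/7)(0/6) = 0; P(data | bag B) = (2/6)(2/5)(1/4)(1/3) = 0.011111; P(data | bag C) = (5/12)(5/11)(4/10)(4/9) = 0.03367.
Multiplying each by its prior: 1/3 · 0 = 0, 1/3 · 0.011111 = 0.0037037, 1/3 · 0.03367 = 0.011223; these sum to 0.014927.
Normalising, the posterior is P(bag A | data) = 0, P(bag B | data) = 0.24812, P(bag C | data) = 0.75188.
Averaging over the posterior, P(black next | data) = (0)(0.24812) + (3/8)(0.75188) = 0.28195.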